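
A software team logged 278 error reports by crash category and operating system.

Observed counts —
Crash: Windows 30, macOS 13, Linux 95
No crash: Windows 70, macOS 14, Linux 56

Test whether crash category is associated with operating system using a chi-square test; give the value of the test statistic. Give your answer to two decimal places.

Row totals: 138, 140. Column totals: 100, 27, 151. Grand total N = 278.
Expected counts (row total × column total / N):
  Crash, Windows: 138×100/278 = 49.640
  Crash, macOS: 138×27/278 = 13.403
  Crash, Linux: 138×151/278 = 74.957
  No crash, Windows: 140×100/278 = 50.360
  No crash, macOS: 140×27/278 = 13.597
  No crash, Linux: 140×151/278 = 76.043
Contributions (O − E)²/E:
  (30 − 49.640)²/49.640 = 7.7705
  (13 − 13.403)²/13.403 = 0.0121
  (95 − 74.957)²/74.957 = 5.3594
  (70 − 50.360)²/50.360 = 7.6594
  (14 − 13.597)²/13.597 = 0.0119
  (56 − 76.043)²/76.043 = 5.2828
χ² = 7.7705 + 0.0121 + 5.3594 + 7.6594 + 0.0119 + 5.2828 = 26.10

26.10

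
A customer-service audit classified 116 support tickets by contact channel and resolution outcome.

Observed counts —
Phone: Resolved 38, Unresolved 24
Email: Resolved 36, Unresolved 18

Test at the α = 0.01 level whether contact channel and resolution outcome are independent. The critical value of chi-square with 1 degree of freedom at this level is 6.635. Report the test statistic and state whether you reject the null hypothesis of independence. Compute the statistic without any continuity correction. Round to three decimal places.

Row totals: 62, 54. Column totals: 74, 42. Grand total N = 116.
Expected counts (row total × column total / N):
  Phone, Resolved: 62×74/116 = 39.5517
  Phone, Unresolved: 62×42/116 = 22.4483
  Email, Resolved: 54×74/116 = 34.4483
  Email, Unresolved: 54×42/116 = 19.5517
Contributions (O − E)²/E:
  (38 − 39.5517)²/39.5517 = 0.0609
  (24 − 22.4483)²/22.4483 = 0.1073
  (36 − 34.4483)²/34.4483 = 0.0699
  (18 − 19.5517)²/19.5517 = 0.1231
χ² = 0.0609 + 0.1073 + 0.0699 + 0.1231 = 0.361
df = (2−1)(2−1) = 1. Since 0.361 < 6.635, fail to reject the null hypothesis of independence at α = 0.01.

0.361; fail to reject H₀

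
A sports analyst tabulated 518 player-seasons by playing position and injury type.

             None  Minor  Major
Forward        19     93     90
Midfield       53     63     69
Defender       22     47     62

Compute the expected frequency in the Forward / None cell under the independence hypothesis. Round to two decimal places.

Row total (Forward) = 202; column total (None) = 94; grand total N = 518.
Expected count = (row total × column total) / N = 202 × 94 / 518 = 36.66.

36.66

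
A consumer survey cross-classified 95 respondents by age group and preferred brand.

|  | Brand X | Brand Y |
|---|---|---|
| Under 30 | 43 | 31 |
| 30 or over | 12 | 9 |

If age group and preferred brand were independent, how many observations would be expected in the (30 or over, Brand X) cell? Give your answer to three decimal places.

Row total (30 or over) = 21; column total (Brand X) = 55; grand total N = 95.
Expected count = (row total × column total) / N = 21 × 55 / 95 = 12.158.

12.158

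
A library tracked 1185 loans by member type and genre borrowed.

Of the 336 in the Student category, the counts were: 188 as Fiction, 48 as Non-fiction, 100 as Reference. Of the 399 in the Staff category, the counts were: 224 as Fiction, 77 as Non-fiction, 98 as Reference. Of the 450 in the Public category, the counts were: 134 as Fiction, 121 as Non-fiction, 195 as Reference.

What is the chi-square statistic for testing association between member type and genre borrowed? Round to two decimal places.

Row totals: 336, 399, 450. Column totals: 546, 246, 393. Grand total N = 1185.
Expected counts (row total × column total / N):
  Student, Fiction: 336×546/1185 = 154.815
  Student, Non-fiction: 336×246/1185 = 69.752
  Student, Reference: 336×393/1185 = 111.433
  Staff, Fiction: 399×546/1185 = 183.843
  Staff, Non-fiction: 399×246/1185 = 82.830
  Staff, Reference: 399×393/1185 = 132.327
  Public, Fiction: 450×546/1185 = 207.342
  Public, Non-fiction: 450×246/1185 = 93.418
  Public, Reference: 450×393/1185 = 149.241
Contributions (O − E)²/E:
  (188 − 154.815)²/154.815 = 7.1133
  (48 − 69.752)²/69.752 = 6.7833
  (100 − 111.433)²/111.433 = 1.1730
  (224 − 183.843)²/183.843 = 8.7715
  (77 − 82.830)²/82.830 = 0.4103
  (98 − 132.327)²/132.327 = 8.9048
  (134 − 207.342)²/207.342 = 25.9429
  (121 − 93.418)²/93.418 = 8.1437
  (195 − 149.241)²/149.241 = 14.0302
χ² = 7.1133 + 6.7833 + 1.1730 + 8.7715 + 0.4103 + 8.9048 + 25.9429 + 8.1437 + 14.0302 = 81.27

81.27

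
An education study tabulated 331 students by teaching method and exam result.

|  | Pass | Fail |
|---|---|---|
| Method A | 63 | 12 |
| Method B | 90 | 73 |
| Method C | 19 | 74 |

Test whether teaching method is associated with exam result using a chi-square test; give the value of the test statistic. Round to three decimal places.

68.575

Row totals: 75, 163, 93. Column totals: 172, 159. Grand total N = 331.
Expected counts (row total × column total / N):
  Method A, Pass: 75×172/331 = 38.9728
  Method A, Fail: 75×159/331 = 36.0272
  Method B, Pass: 163×172/331 = 84.7009
  Method B, Fail: 163×159/331 = 78.2991
  Method C, Pass: 93×172/331 = 48.3263
  Method C, Fail: 93×159/331 = 44.6737
Contributions (O − E)²/E:
  (63 − 38.9728)²/38.9728 = 14.8131
  (12 − 36.0272)²/36.0272 = 16.0242
  (90 − 84.7009)²/84.7009 = 0.3315
  (73 − 78.2991)²/78.2991 = 0.3586
  (19 − 48.3263)²/48.3263 = 17.7964
  (74 − 44.6737)²/44.6737 = 19.2514
χ² = 14.8131 + 16.0242 + 0.3315 + 0.3586 + 17.7964 + 19.2514 = 68.575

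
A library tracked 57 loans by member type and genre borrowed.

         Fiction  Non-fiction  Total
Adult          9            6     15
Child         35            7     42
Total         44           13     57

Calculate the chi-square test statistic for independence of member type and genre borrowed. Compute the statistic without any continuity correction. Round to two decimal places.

3.42

Grand total N = 57.
Expected counts (row total × column total / N):
  Adult, Fiction: 15×44/57 = 11.579
  Adult, Non-fiction: 15×13/57 = 3.421
  Child, Fiction: 42×44/57 = 32.421
  Child, Non-fiction: 42×13/57 = 9.579
Contributions (O − E)²/E:
  (9 − 11.579)²/11.579 = 0.5744
  (6 − 3.421)²/3.421 = 1.9442
  (35 − 32.421)²/32.421 = 0.2052
  (7 − 9.579)²/9.579 = 0.6944
χ² = 0.5744 + 1.9442 + 0.2052 + 0.6944 = 3.42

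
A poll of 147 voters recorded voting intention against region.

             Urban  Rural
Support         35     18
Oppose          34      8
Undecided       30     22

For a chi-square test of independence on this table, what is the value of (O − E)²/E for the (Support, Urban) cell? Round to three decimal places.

Row total (Support) = 53; column total (Urban) = 99; N = 147.
Expected count E = 53 × 99 / 147 = 35.6939.
Contribution = (O − E)²/E = (35 − 35.6939)² / 35.6939 = 0.013.

0.013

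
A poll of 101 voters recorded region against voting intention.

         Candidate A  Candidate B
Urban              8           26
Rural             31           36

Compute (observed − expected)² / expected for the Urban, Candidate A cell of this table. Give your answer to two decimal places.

Row total (Urban) = 34; column total (Candidate A) = 39; N = 101.
Expected count E = 34 × 39 / 101 = 13.129.
Contribution = (O − E)²/E = (8 − 13.129)² / 13.129 = 2.00.

2.00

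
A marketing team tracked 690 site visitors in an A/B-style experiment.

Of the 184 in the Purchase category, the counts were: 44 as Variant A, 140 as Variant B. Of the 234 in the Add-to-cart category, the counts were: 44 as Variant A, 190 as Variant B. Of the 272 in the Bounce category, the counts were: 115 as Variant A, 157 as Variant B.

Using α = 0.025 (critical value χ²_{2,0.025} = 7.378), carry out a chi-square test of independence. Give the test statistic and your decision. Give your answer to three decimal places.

Row totals: 184, 234, 272. Column totals: 203, 487. Grand total N = 690.
Expected counts (row total × column total / N):
  Purchase, Variant A: 184×203/690 = 54.1333
  Purchase, Variant B: 184×487/690 = 129.8667
  Add-to-cart, Variant A: 234×203/690 = 68.8435
  Add-to-cart, Variant B: 234×487/690 = 165.1565
  Bounce, Variant A: 272×203/690 = 80.0232
  Bounce, Variant B: 272×487/690 = 191.9768
Contributions (O − E)²/E:
  (44 − 54.1333)²/54.1333 = 1.8969
  (140 − 129.8667)²/129.8667 = 0.7907
  (44 − 68.8435)²/68.8435 = 8.9653
  (190 − 165.1565)²/165.1565 = 3.7371
  (115 − 80.0232)²/80.0232 = 15.2878
  (157 − 191.9768)²/191.9768 = 6.3725
χ² = 1.8969 + 0.7907 + 8.9653 + 3.7371 + 15.2878 + 6.3725 = 37.050
df = (3−1)(2−1) = 2. Since 37.050 > 7.378, reject the null hypothesis of independence at α = 0.025.

37.050; reject H₀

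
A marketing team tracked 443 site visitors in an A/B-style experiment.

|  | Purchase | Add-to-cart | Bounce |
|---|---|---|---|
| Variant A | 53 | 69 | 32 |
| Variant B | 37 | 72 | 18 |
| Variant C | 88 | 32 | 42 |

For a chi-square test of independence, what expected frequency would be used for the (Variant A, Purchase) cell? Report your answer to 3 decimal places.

Row total (Variant A) = 154; column total (Purchase) = 178; grand total N = 443.
Expected count = (row total × column total) / N = 154 × 178 / 443 = 61.878.

61.878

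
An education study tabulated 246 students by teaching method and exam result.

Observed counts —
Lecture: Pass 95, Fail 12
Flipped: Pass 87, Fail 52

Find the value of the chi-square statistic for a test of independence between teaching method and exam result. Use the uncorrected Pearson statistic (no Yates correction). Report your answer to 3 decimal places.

Row totals: 107, 139. Column totals: 182, 64. Grand total N = 246.
Expected counts (row total × column total / N):
  Lecture, Pass: 107×182/246 = 79.1626
  Lecture, Fail: 107×64/246 = 27.8374
  Flipped, Pass: 139×182/246 = 102.8374
  Flipped, Fail: 139×64/246 = 36.1626
Contributions (O − E)²/E:
  (95 − 79.1626)²/79.1626 = 3.1685
  (12 − 27.8374)²/27.8374 = 9.0103
  (87 − 102.8374)²/102.8374 = 2.4390
  (52 − 36.1626)²/36.1626 = 6.9360
χ² = 3.1685 + 9.0103 + 2.4390 + 6.9360 = 21.554

21.554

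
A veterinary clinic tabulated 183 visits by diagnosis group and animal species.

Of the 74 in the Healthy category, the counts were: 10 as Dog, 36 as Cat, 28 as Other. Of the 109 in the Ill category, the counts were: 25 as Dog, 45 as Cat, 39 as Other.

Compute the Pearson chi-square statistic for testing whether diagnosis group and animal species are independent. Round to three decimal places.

Row totals: 74, 109. Column totals: 35, 81, 67. Grand total N = 183.
Expected counts (row total × column total / N):
  Healthy, Dog: 74×35/183 = 14.1530
  Healthy, Cat: 74×81/183 = 32.7541
  Healthy, Other: 74×67/183 = 27.0929
  Ill, Dog: 109×35/183 = 20.8470
  Ill, Cat: 109×81/183 = 48.2459
  Ill, Other: 109×67/183 = 39.9071
Contributions (O − E)²/E:
  (10 − 14.1530)²/14.1530 = 1.2186
  (36 − 32.7541)²/32.7541 = 0.3217
  (28 − 27.0929)²/27.0929 = 0.0304
  (25 − 20.8470)²/20.8470 = 0.8273
  (45 − 48.2459)²/48.2459 = 0.2184
  (39 − 39.9071)²/39.9071 = 0.0206
χ² = 1.2186 + 0.3217 + 0.0304 + 0.8273 + 0.2184 + 0.0206 = 2.637

2.637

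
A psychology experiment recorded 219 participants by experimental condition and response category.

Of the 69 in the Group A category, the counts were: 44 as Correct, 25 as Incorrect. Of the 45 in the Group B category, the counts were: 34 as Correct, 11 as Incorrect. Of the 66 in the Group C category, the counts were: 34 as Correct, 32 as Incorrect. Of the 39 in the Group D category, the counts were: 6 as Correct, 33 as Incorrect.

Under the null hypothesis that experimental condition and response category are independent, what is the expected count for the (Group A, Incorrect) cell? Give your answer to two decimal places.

31.82

Row total (Group A) = 69; column total (Incorrect) = 101; grand total N = 219.
Expected count = (row total × column total) / N = 69 × 101 / 219 = 31.82.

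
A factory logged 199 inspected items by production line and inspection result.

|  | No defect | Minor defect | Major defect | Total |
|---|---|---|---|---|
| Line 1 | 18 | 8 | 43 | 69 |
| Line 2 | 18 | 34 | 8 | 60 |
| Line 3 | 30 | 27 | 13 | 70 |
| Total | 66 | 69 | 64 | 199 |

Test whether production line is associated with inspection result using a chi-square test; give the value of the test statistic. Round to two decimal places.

Grand total N = 199.
Expected counts (row total × column total / N):
  Line 1, No defect: 69×66/199 = 22.884
  Line 1, Minor defect: 69×69/199 = 23.925
  Line 1, Major defect: 69×64/199 = 22.191
  Line 2, No defect: 60×66/199 = 19.899
  Line 2, Minor defect: 60×69/199 = 20.804
  Line 2, Major defect: 60×64/199 = 19.296
  Line 3, No defect: 70×66/199 = 23.216
  Line 3, Minor defect: 70×69/199 = 24.271
  Line 3, Major defect: 70×64/199 = 22.513
Contributions (O − E)²/E:
  (18 − 22.884)²/22.884 = 1.0424
  (8 − 23.925)²/23.925 = 10.6000
  (43 − 22.191)²/22.191 = 19.5131
  (18 − 19.899)²/19.899 = 0.1812
  (34 − 20.804)²/20.804 = 8.3702
  (8 − 19.296)²/19.296 = 6.6127
  (30 − 23.216)²/23.216 = 1.9824
  (27 − 24.271)²/24.271 = 0.3068
  (13 − 22.513)²/22.513 = 4.0198
χ² = 1.0424 + 10.6000 + 19.5131 + 0.1812 + 8.3702 + 6.6127 + 1.9824 + 0.3068 + 4.0198 = 52.63

52.63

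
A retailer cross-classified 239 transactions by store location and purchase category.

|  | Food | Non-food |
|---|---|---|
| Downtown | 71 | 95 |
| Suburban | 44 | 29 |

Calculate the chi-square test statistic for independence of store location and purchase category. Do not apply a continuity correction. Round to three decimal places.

Row totals: 166, 73. Column totals: 115, 124. Grand total N = 239.
Expected counts (row total × column total / N):
  Downtown, Food: 166×115/239 = 79.8745
  Downtown, Non-food: 166×124/239 = 86.1255
  Suburban, Food: 73×115/239 = 35.1255
  Suburban, Non-food: 73×124/239 = 37.8745
Contributions (O − E)²/E:
  (71 − 79.8745)²/79.8745 = 0.9860
  (95 − 86.1255)²/86.1255 = 0.9144
  (44 − 35.1255)²/35.1255 = 2.2422
  (29 − 37.8745)²/37.8745 = 2.0794
χ² = 0.9860 + 0.9144 + 2.2422 + 2.0794 = 6.222

6.222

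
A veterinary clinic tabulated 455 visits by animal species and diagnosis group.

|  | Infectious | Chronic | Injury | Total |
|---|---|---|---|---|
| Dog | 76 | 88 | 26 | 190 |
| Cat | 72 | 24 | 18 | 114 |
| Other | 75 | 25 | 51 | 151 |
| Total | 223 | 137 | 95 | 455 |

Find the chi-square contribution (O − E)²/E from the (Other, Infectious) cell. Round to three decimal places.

Row total (Other) = 151; column total (Infectious) = 223; N = 455.
Expected count E = 151 × 223 / 455 = 74.0066.
Contribution = (O − E)²/E = (75 − 74.0066)² / 74.0066 = 0.013.

0.013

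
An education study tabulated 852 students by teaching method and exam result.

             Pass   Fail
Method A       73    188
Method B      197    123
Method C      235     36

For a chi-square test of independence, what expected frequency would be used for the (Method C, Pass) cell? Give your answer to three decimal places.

160.628

Row total (Method C) = 271; column total (Pass) = 505; grand total N = 852.
Expected count = (row total × column total) / N = 271 × 505 / 852 = 160.628.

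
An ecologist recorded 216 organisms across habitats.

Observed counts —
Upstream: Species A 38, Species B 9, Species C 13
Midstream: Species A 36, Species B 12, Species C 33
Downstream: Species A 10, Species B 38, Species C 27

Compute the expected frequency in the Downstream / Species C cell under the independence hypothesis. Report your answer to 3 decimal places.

Row total (Downstream) = 75; column total (Species C) = 73; grand total N = 216.
Expected count = (row total × column total) / N = 75 × 73 / 216 = 25.347.

25.347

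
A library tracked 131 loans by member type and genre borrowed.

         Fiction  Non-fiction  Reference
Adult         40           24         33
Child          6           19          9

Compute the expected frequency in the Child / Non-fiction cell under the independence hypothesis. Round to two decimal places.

11.16

Row total (Child) = 34; column total (Non-fiction) = 43; grand total N = 131.
Expected count = (row total × column total) / N = 34 × 43 / 131 = 11.16.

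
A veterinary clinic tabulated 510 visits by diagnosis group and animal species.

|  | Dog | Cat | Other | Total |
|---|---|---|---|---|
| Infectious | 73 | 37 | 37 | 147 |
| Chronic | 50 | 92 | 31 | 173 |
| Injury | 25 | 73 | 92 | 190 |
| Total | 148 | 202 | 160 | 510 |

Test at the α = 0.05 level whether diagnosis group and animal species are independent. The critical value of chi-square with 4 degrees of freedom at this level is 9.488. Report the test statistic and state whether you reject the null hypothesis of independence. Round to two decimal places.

Grand total N = 510.
Expected counts (row total × column total / N):
  Infectious, Dog: 147×148/510 = 42.659
  Infectious, Cat: 147×202/510 = 58.224
  Infectious, Other: 147×160/510 = 46.118
  Chronic, Dog: 173×148/510 = 50.204
  Chronic, Cat: 173×202/510 = 68.522
  Chronic, Other: 173×160/510 = 54.275
  Injury, Dog: 190×148/510 = 55.137
  Injury, Cat: 190×202/510 = 75.255
  Injury, Other: 190×160/510 = 59.608
Contributions (O − E)²/E:
  (73 − 42.659)²/42.659 = 21.5799
  (37 − 58.224)²/58.224 = 7.7366
  (37 − 46.118)²/46.118 = 1.8027
  (50 − 50.204)²/50.204 = 0.0008
  (92 − 68.522)²/68.522 = 8.0444
  (31 − 54.275)²/54.275 = 9.9811
  (25 − 55.137)²/55.137 = 16.4724
  (73 − 75.255)²/75.255 = 0.0676
  (92 − 59.608)²/59.608 = 17.6024
χ² = 21.5799 + 7.7366 + 1.8027 + 0.0008 + 8.0444 + 9.9811 + 16.4724 + 0.0676 + 17.6024 = 83.29
df = (3−1)(3−1) = 4. Since 83.29 > 9.488, reject the null hypothesis of independence at α = 0.05.

83.29; reject H₀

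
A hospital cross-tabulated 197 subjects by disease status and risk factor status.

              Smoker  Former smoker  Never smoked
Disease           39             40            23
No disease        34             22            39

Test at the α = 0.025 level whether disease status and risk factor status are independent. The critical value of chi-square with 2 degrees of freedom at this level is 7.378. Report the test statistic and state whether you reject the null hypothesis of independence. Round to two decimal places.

Row totals: 102, 95. Column totals: 73, 62, 62. Grand total N = 197.
Expected counts (row total × column total / N):
  Disease, Smoker: 102×73/197 = 37.797
  Disease, Former smoker: 102×62/197 = 32.102
  Disease, Never smoked: 102×62/197 = 32.102
  No disease, Smoker: 95×73/197 = 35.203
  No disease, Former smoker: 95×62/197 = 29.898
  No disease, Never smoked: 95×62/197 = 29.898
Contributions (O − E)²/E:
  (39 − 37.797)²/37.797 = 0.0383
  (40 − 32.102)²/32.102 = 1.9431
  (23 − 32.102)²/32.102 = 2.5807
  (34 − 35.203)²/35.203 = 0.0411
  (22 − 29.898)²/29.898 = 2.0864
  (39 − 29.898)²/29.898 = 2.7710
χ² = 0.0383 + 1.9431 + 2.5807 + 0.0411 + 2.0864 + 2.7710 = 9.46
df = (2−1)(3−1) = 2. Since 9.46 > 7.378, reject the null hypothesis of independence at α = 0.025.

9.46; reject H₀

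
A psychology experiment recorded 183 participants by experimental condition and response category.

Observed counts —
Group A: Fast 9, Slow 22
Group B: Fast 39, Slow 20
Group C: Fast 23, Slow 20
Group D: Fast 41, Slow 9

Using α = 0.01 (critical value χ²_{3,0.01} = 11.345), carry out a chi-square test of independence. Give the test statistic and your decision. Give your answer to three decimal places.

Row totals: 31, 59, 43, 50. Column totals: 112, 71. Grand total N = 183.
Expected counts (row total × column total / N):
  Group A, Fast: 31×112/183 = 18.9727
  Group A, Slow: 31×71/183 = 12.0273
  Group B, Fast: 59×112/183 = 36.1093
  Group B, Slow: 59×71/183 = 22.8907
  Group C, Fast: 43×112/183 = 26.3169
  Group C, Slow: 43×71/183 = 16.6831
  Group D, Fast: 50×112/183 = 30.6011
  Group D, Slow: 50×71/183 = 19.3989
Contributions (O − E)²/E:
  (9 − 18.9727)²/18.9727 = 5.2420
  (22 − 12.0273)²/12.0273 = 8.2691
  (39 − 36.1093)²/36.1093 = 0.2314
  (20 − 22.8907)²/22.8907 = 0.3650
  (23 − 26.3169)²/26.3169 = 0.4181
  (20 − 16.6831)²/16.6831 = 0.6595
  (41 − 30.6011)²/30.6011 = 3.5338
  (9 − 19.3989)²/19.3989 = 5.5744
χ² = 5.2420 + 8.2691 + 0.2314 + 0.3650 + 0.4181 + 0.6595 + 3.5338 + 5.5744 = 24.293
df = (4−1)(2−1) = 3. Since 24.293 > 11.345, reject the null hypothesis of independence at α = 0.01.

24.293; reject H₀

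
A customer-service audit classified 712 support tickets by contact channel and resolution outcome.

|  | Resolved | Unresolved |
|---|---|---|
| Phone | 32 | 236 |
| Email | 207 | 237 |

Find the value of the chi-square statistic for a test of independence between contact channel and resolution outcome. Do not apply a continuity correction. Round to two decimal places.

90.14

Row totals: 268, 444. Column totals: 239, 473. Grand total N = 712.
Expected counts (row total × column total / N):
  Phone, Resolved: 268×239/712 = 89.961
  Phone, Unresolved: 268×473/712 = 178.039
  Email, Resolved: 444×239/712 = 149.039
  Email, Unresolved: 444×473/712 = 294.961
Contributions (O − E)²/E:
  (32 − 89.961)²/89.961 = 37.3437
  (236 − 178.039)²/178.039 = 18.8693
  (207 − 149.039)²/149.039 = 22.5409
  (237 − 294.961)²/294.961 = 11.3896
χ² = 37.3437 + 18.8693 + 22.5409 + 11.3896 = 90.14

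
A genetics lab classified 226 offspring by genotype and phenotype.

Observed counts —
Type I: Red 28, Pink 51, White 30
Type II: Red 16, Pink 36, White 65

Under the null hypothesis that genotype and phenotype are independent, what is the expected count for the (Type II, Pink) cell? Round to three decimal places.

Row total (Type II) = 117; column total (Pink) = 87; grand total N = 226.
Expected count = (row total × column total) / N = 117 × 87 / 226 = 45.040.

45.040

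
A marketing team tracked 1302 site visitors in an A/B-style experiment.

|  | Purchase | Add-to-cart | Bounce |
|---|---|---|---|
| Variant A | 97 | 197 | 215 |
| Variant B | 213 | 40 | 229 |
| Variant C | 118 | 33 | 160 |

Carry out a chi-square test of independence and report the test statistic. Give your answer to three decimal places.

185.070

Row totals: 509, 482, 311. Column totals: 428, 270, 604. Grand total N = 1302.
Expected counts (row total × column total / N):
  Variant A, Purchase: 509×428/1302 = 167.3210
  Variant A, Add-to-cart: 509×270/1302 = 105.5530
  Variant A, Bounce: 509×604/1302 = 236.1260
  Variant B, Purchase: 482×428/1302 = 158.4455
  Variant B, Add-to-cart: 482×270/1302 = 99.9539
  Variant B, Bounce: 482×604/1302 = 223.6006
  Variant C, Purchase: 311×428/1302 = 102.2335
  Variant C, Add-to-cart: 311×270/1302 = 64.4931
  Variant C, Bounce: 311×604/1302 = 144.2734
Contributions (O − E)²/E:
  (97 − 167.3210)²/167.3210 = 29.5542
  (197 − 105.5530)²/105.5530 = 79.2261
  (215 − 236.1260)²/236.1260 = 1.8901
  (213 − 158.4455)²/158.4455 = 18.7837
  (40 − 99.9539)²/99.9539 = 35.9613
  (229 − 223.6006)²/223.6006 = 0.1304
  (118 − 102.2335)²/102.2335 = 2.4315
  (33 − 64.4931)²/64.4931 = 15.3786
  (160 − 144.2734)²/144.2734 = 1.7143
χ² = 29.5542 + 79.2261 + 1.8901 + 18.7837 + 35.9613 + 0.1304 + 2.4315 + 15.3786 + 1.7143 = 185.070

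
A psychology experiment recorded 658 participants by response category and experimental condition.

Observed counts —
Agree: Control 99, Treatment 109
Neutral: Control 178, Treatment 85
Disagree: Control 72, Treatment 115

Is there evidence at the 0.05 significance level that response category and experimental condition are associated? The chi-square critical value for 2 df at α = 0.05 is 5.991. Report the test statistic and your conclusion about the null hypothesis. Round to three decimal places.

40.974; reject H₀

Row totals: 208, 263, 187. Column totals: 349, 309. Grand total N = 658.
Expected counts (row total × column total / N):
  Agree, Control: 208×349/658 = 110.3222
  Agree, Treatment: 208×309/658 = 97.6778
  Neutral, Control: 263×349/658 = 139.4939
  Neutral, Treatment: 263×309/658 = 123.5061
  Disagree, Control: 187×349/658 = 99.1839
  Disagree, Treatment: 187×309/658 = 87.8161
Contributions (O − E)²/E:
  (99 − 110.3222)²/110.3222 = 1.1620
  (109 − 97.6778)²/97.6778 = 1.3124
  (178 − 139.4939)²/139.4939 = 10.6293
  (85 − 123.5061)²/123.5061 = 12.0052
  (72 − 99.1839)²/99.1839 = 7.4504
  (115 − 87.8161)²/87.8161 = 8.4149
χ² = 1.1620 + 1.3124 + 10.6293 + 12.0052 + 7.4504 + 8.4149 = 40.974
df = (3−1)(2−1) = 2. Since 40.974 > 5.991, reject the null hypothesis of independence at α = 0.05.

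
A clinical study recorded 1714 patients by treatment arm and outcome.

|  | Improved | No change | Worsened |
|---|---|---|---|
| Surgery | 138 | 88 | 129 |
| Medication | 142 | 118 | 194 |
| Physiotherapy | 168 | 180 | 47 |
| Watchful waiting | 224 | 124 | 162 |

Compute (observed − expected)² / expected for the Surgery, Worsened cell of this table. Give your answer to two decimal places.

3.21

Row total (Surgery) = 355; column total (Worsened) = 532; N = 1714.
Expected count E = 355 × 532 / 1714 = 110.187.
Contribution = (O − E)²/E = (129 − 110.187)² / 110.187 = 3.21.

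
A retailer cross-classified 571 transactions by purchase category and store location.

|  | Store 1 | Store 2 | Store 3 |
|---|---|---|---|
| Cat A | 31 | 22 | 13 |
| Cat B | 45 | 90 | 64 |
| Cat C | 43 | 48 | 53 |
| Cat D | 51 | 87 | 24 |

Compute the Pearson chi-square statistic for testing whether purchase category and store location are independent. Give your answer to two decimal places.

Row totals: 66, 199, 144, 162. Column totals: 170, 247, 154. Grand total N = 571.
Expected counts (row total × column total / N):
  Cat A, Store 1: 66×170/571 = 19.650
  Cat A, Store 2: 66×247/571 = 28.550
  Cat A, Store 3: 66×154/571 = 17.800
  Cat B, Store 1: 199×170/571 = 59.247
  Cat B, Store 2: 199×247/571 = 86.082
  Cat B, Store 3: 199×154/571 = 53.671
  Cat C, Store 1: 144×170/571 = 42.872
  Cat C, Store 2: 144×247/571 = 62.291
  Cat C, Store 3: 144×154/571 = 38.837
  Cat D, Store 1: 162×170/571 = 48.231
  Cat D, Store 2: 162×247/571 = 70.077
  Cat D, Store 3: 162×154/571 = 43.692
Contributions (O − E)²/E:
  (31 − 19.650)²/19.650 = 6.5559
  (22 − 28.550)²/28.550 = 1.5027
  (13 − 17.800)²/17.800 = 1.2944
  (45 − 59.247)²/59.247 = 3.4259
  (90 − 86.082)²/86.082 = 0.1783
  (64 − 53.671)²/53.671 = 1.9878
  (43 − 42.872)²/42.872 = 0.0004
  (48 − 62.291)²/62.291 = 3.2787
  (53 − 38.837)²/38.837 = 5.1649
  (51 − 48.231)²/48.231 = 0.1590
  (87 − 70.077)²/70.077 = 4.0868
  (24 − 43.692)²/43.692 = 8.8752
χ² = 6.5559 + 1.5027 + 1.2944 + 3.4259 + 0.1783 + 1.9878 + 0.0004 + 3.2787 + 5.1649 + 0.1590 + 4.0868 + 8.8752 = 36.51

36.51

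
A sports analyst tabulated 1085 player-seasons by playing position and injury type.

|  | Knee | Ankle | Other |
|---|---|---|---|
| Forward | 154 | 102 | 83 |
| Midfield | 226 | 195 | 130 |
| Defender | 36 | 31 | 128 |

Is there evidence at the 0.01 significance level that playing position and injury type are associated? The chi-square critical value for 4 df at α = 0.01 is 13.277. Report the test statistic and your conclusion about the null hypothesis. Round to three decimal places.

132.263; reject H₀

Row totals: 339, 551, 195. Column totals: 416, 328, 341. Grand total N = 1085.
Expected counts (row total × column total / N):
  Forward, Knee: 339×416/1085 = 129.9760
  Forward, Ankle: 339×328/1085 = 102.4811
  Forward, Other: 339×341/1085 = 106.5429
  Midfield, Knee: 551×416/1085 = 211.2590
  Midfield, Ankle: 551×328/1085 = 166.5696
  Midfield, Other: 551×341/1085 = 173.1714
  Defender, Knee: 195×416/1085 = 74.7650
  Defender, Ankle: 195×328/1085 = 58.9493
  Defender, Other: 195×341/1085 = 61.2857
Contributions (O − E)²/E:
  (154 − 129.9760)²/129.9760 = 4.4405
  (102 − 102.4811)²/102.4811 = 0.0023
  (83 − 106.5429)²/106.5429 = 5.2023
  (226 − 211.2590)²/211.2590 = 1.0286
  (195 − 166.5696)²/166.5696 = 4.8526
  (130 − 173.1714)²/173.1714 = 10.7626
  (36 − 74.7650)²/74.7650 = 20.0993
  (31 − 58.9493)²/58.9493 = 13.2514
  (128 − 61.2857)²/61.2857 = 72.6238
χ² = 4.4405 + 0.0023 + 5.2023 + 1.0286 + 4.8526 + 10.7626 + 20.0993 + 13.2514 + 72.6238 = 132.263
df = (3−1)(3−1) = 4. Since 132.263 > 13.277, reject the null hypothesis of independence at α = 0.01.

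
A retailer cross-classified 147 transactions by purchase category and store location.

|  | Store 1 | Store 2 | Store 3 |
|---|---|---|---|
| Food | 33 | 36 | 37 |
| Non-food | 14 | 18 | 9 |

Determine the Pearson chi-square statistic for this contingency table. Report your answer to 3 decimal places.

Row totals: 106, 41. Column totals: 47, 54, 46. Grand total N = 147.
Expected counts (row total × column total / N):
  Food, Store 1: 106×47/147 = 33.8912
  Food, Store 2: 106×54/147 = 38.9388
  Food, Store 3: 106×46/147 = 33.1701
  Non-food, Store 1: 41×47/147 = 13.1088
  Non-food, Store 2: 41×54/147 = 15.0612
  Non-food, Store 3: 41×46/147 = 12.8299
Contributions (O − E)²/E:
  (33 − 33.8912)²/33.8912 = 0.0234
  (36 − 38.9388)²/38.9388 = 0.2218
  (37 − 33.1701)²/33.1701 = 0.4422
  (14 − 13.1088)²/13.1088 = 0.0606
  (18 − 15.0612)²/15.0612 = 0.5734
  (9 − 12.8299)²/12.8299 = 1.1433
χ² = 0.0234 + 0.2218 + 0.4422 + 0.0606 + 0.5734 + 1.1433 = 2.465

2.465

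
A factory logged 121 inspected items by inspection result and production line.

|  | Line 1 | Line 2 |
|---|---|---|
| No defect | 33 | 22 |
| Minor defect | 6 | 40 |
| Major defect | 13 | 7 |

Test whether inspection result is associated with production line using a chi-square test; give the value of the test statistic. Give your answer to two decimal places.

Row totals: 55, 46, 20. Column totals: 52, 69. Grand total N = 121.
Expected counts (row total × column total / N):
  No defect, Line 1: 55×52/121 = 23.636
  No defect, Line 2: 55×69/121 = 31.364
  Minor defect, Line 1: 46×52/121 = 19.769
  Minor defect, Line 2: 46×69/121 = 26.231
  Major defect, Line 1: 20×52/121 = 8.595
  Major defect, Line 2: 20×69/121 = 11.405
Contributions (O − E)²/E:
  (33 − 23.636)²/23.636 = 3.7098
  (22 − 31.364)²/31.364 = 2.7957
  (6 − 19.769)²/19.769 = 9.5900
  (40 − 26.231)²/26.231 = 7.2275
  (13 − 8.595)²/8.595 = 2.2576
  (7 − 11.405)²/11.405 = 1.7014
χ² = 3.7098 + 2.7957 + 9.5900 + 7.2275 + 2.2576 + 1.7014 = 27.28

27.28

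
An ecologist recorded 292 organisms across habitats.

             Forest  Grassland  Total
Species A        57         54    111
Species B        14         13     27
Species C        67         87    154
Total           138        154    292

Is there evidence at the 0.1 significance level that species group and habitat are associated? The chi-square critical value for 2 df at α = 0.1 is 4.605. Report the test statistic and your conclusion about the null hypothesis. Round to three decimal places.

1.844; fail to reject H₀

Grand total N = 292.
Expected counts (row total × column total / N):
  Species A, Forest: 111×138/292 = 52.4589
  Species A, Grassland: 111×154/292 = 58.5411
  Species B, Forest: 27×138/292 = 12.7603
  Species B, Grassland: 27×154/292 = 14.2397
  Species C, Forest: 154×138/292 = 72.7808
  Species C, Grassland: 154×154/292 = 81.2192
Contributions (O − E)²/E:
  (57 − 52.4589)²/52.4589 = 0.3931
  (54 − 58.5411)²/58.5411 = 0.3523
  (14 − 12.7603)²/12.7603 = 0.1204
  (13 − 14.2397)²/14.2397 = 0.1079
  (67 − 72.7808)²/72.7808 = 0.4592
  (87 − 81.2192)²/81.2192 = 0.4115
χ² = 0.3931 + 0.3523 + 0.1204 + 0.1079 + 0.4592 + 0.4115 = 1.844
df = (3−1)(2−1) = 2. Since 1.844 < 4.605, fail to reject the null hypothesis of independence at α = 0.1.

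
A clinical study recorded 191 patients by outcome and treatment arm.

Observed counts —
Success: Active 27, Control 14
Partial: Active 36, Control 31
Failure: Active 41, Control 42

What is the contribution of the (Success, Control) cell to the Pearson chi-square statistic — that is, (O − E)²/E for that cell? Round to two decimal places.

Row total (Success) = 41; column total (Control) = 87; N = 191.
Expected count E = 41 × 87 / 191 = 18.675.
Contribution = (O − E)²/E = (14 − 18.675)² / 18.675 = 1.17.

1.17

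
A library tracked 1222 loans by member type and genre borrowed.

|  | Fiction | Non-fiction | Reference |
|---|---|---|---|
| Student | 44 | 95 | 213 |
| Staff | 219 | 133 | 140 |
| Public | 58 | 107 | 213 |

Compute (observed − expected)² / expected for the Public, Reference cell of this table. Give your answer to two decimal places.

8.21

Row total (Public) = 378; column total (Reference) = 566; N = 1222.
Expected count E = 378 × 566 / 1222 = 175.080.
Contribution = (O − E)²/E = (213 − 175.080)² / 175.080 = 8.21.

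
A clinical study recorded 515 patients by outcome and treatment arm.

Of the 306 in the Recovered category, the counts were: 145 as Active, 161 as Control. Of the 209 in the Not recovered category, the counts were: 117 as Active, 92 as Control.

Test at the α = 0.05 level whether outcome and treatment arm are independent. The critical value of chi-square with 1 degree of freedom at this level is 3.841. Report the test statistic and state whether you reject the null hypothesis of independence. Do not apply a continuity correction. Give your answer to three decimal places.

3.671; fail to reject H₀

Row totals: 306, 209. Column totals: 262, 253. Grand total N = 515.
Expected counts (row total × column total / N):
  Recovered, Active: 306×262/515 = 155.6738
  Recovered, Control: 306×253/515 = 150.3262
  Not recovered, Active: 209×262/515 = 106.3262
  Not recovered, Control: 209×253/515 = 102.6738
Contributions (O − E)²/E:
  (145 − 155.6738)²/155.6738 = 0.7319
  (161 − 150.3262)²/150.3262 = 0.7579
  (117 − 106.3262)²/106.3262 = 1.0715
  (92 − 102.6738)²/102.6738 = 1.1096
χ² = 0.7319 + 0.7579 + 1.0715 + 1.1096 = 3.671
df = (2−1)(2−1) = 1. Since 3.671 < 3.841, fail to reject the null hypothesis of independence at α = 0.05.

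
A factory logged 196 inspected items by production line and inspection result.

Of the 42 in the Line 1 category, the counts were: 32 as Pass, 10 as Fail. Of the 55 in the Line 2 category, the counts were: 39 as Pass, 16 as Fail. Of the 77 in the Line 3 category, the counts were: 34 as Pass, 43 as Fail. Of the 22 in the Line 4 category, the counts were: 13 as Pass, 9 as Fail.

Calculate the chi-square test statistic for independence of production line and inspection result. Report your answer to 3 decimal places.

15.399

Row totals: 42, 55, 77, 22. Column totals: 118, 78. Grand total N = 196.
Expected counts (row total × column total / N):
  Line 1, Pass: 42×118/196 = 25.2857
  Line 1, Fail: 42×78/196 = 16.7143
  Line 2, Pass: 55×118/196 = 33.1122
  Line 2, Fail: 55×78/196 = 21.8878
  Line 3, Pass: 77×118/196 = 46.3571
  Line 3, Fail: 77×78/196 = 30.6429
  Line 4, Pass: 22×118/196 = 13.2449
  Line 4, Fail: 22×78/196 = 8.7551
Contributions (O − E)²/E:
  (32 − 25.2857)²/25.2857 = 1.7829
  (10 − 16.7143)²/16.7143 = 2.6972
  (39 − 33.1122)²/33.1122 = 1.0469
  (16 − 21.8878)²/21.8878 = 1.5838
  (34 − 46.3571)²/46.3571 = 3.2939
  (43 − 30.6429)²/30.6429 = 4.9831
  (13 − 13.2449)²/13.2449 = 0.0045
  (9 − 8.7551)²/8.7551 = 0.0069
χ² = 1.7829 + 2.6972 + 1.0469 + 1.5838 + 3.2939 + 4.9831 + 0.0045 + 0.0069 = 15.399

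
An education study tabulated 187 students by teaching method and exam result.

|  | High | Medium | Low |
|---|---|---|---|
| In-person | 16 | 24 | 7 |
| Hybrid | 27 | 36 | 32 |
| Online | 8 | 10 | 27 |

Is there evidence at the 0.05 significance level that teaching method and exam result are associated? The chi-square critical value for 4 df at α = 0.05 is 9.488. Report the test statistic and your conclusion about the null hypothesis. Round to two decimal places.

Row totals: 47, 95, 45. Column totals: 51, 70, 66. Grand total N = 187.
Expected counts (row total × column total / N):
  In-person, High: 47×51/187 = 12.818
  In-person, Medium: 47×70/187 = 17.594
  In-person, Low: 47×66/187 = 16.588
  Hybrid, High: 95×51/187 = 25.909
  Hybrid, Medium: 95×70/187 = 35.561
  Hybrid, Low: 95×66/187 = 33.529
  Online, High: 45×51/187 = 12.273
  Online, Medium: 45×70/187 = 16.845
  Online, Low: 45×66/187 = 15.882
Contributions (O − E)²/E:
  (16 − 12.818)²/12.818 = 0.7899
  (24 − 17.594)²/17.594 = 2.3324
  (7 − 16.588)²/16.588 = 5.5419
  (27 − 25.909)²/25.909 = 0.0459
  (36 − 35.561)²/35.561 = 0.0054
  (32 − 33.529)²/33.529 = 0.0697
  (8 − 12.273)²/12.273 = 1.4877
  (10 − 16.845)²/16.845 = 2.7815
  (27 − 15.882)²/15.882 = 7.7830
χ² = 0.7899 + 2.3324 + 5.5419 + 0.0459 + 0.0054 + 0.0697 + 1.4877 + 2.7815 + 7.7830 = 20.84
df = (3−1)(3−1) = 4. Since 20.84 > 9.488, reject the null hypothesis of independence at α = 0.05.

20.84; reject H₀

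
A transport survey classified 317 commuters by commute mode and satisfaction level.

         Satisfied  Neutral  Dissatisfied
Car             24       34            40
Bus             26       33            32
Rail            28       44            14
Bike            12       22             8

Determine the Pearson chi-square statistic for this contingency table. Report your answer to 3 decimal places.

17.644

Row totals: 98, 91, 86, 42. Column totals: 90, 133, 94. Grand total N = 317.
Expected counts (row total × column total / N):
  Car, Satisfied: 98×90/317 = 27.8233
  Car, Neutral: 98×133/317 = 41.1167
  Car, Dissatisfied: 98×94/317 = 29.0599
  Bus, Satisfied: 91×90/317 = 25.8360
  Bus, Neutral: 91×133/317 = 38.1798
  Bus, Dissatisfied: 91×94/317 = 26.9842
  Rail, Satisfied: 86×90/317 = 24.4164
  Rail, Neutral: 86×133/317 = 36.0820
  Rail, Dissatisfied: 86×94/317 = 25.5016
  Bike, Satisfied: 42×90/317 = 11.9243
  Bike, Neutral: 42×133/317 = 17.6215
  Bike, Dissatisfied: 42×94/317 = 12.4543
Contributions (O − E)²/E:
  (24 − 27.8233)²/27.8233 = 0.5254
  (34 − 41.1167)²/41.1167 = 1.2318
  (40 − 29.0599)²/29.0599 = 4.1186
  (26 − 25.8360)²/25.8360 = 0.0010
  (33 − 38.1798)²/38.1798 = 0.7027
  (32 − 26.9842)²/26.9842 = 0.9323
  (28 − 24.4164)²/24.4164 = 0.5260
  (44 − 36.0820)²/36.0820 = 1.7376
  (14 − 25.5016)²/25.5016 = 5.1874
  (12 − 11.9243)²/11.9243 = 0.0005
  (22 − 17.6215)²/17.6215 = 1.0879
  (8 − 12.4543)²/12.4543 = 1.5931
χ² = 0.5254 + 1.2318 + 4.1186 + 0.0010 + 0.7027 + 0.9323 + 0.5260 + 1.7376 + 5.1874 + 0.0005 + 1.0879 + 1.5931 = 17.644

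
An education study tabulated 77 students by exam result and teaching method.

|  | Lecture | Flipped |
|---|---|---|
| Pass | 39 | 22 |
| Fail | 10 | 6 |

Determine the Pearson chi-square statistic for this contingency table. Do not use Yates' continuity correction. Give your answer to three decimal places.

Row totals: 61, 16. Column totals: 49, 28. Grand total N = 77.
Expected counts (row total × column total / N):
  Pass, Lecture: 61×49/77 = 38.8182
  Pass, Flipped: 61×28/77 = 22.1818
  Fail, Lecture: 16×49/77 = 10.1818
  Fail, Flipped: 16×28/77 = 5.8182
Contributions (O − E)²/E:
  (39 − 38.8182)²/38.8182 = 0.0009
  (22 − 22.1818)²/22.1818 = 0.0015
  (10 − 10.1818)²/10.1818 = 0.0032
  (6 − 5.8182)²/5.8182 = 0.0057
χ² = 0.0009 + 0.0015 + 0.0032 + 0.0057 = 0.011

0.011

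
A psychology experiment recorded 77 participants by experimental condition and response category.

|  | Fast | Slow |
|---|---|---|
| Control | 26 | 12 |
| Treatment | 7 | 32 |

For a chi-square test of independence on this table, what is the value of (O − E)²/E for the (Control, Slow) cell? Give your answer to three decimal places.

Row total (Control) = 38; column total (Slow) = 44; N = 77.
Expected count E = 38 × 44 / 77 = 21.71429.
Contribution = (O − E)²/E = (12 − 21.71429)² / 21.71429 = 4.346.

4.346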